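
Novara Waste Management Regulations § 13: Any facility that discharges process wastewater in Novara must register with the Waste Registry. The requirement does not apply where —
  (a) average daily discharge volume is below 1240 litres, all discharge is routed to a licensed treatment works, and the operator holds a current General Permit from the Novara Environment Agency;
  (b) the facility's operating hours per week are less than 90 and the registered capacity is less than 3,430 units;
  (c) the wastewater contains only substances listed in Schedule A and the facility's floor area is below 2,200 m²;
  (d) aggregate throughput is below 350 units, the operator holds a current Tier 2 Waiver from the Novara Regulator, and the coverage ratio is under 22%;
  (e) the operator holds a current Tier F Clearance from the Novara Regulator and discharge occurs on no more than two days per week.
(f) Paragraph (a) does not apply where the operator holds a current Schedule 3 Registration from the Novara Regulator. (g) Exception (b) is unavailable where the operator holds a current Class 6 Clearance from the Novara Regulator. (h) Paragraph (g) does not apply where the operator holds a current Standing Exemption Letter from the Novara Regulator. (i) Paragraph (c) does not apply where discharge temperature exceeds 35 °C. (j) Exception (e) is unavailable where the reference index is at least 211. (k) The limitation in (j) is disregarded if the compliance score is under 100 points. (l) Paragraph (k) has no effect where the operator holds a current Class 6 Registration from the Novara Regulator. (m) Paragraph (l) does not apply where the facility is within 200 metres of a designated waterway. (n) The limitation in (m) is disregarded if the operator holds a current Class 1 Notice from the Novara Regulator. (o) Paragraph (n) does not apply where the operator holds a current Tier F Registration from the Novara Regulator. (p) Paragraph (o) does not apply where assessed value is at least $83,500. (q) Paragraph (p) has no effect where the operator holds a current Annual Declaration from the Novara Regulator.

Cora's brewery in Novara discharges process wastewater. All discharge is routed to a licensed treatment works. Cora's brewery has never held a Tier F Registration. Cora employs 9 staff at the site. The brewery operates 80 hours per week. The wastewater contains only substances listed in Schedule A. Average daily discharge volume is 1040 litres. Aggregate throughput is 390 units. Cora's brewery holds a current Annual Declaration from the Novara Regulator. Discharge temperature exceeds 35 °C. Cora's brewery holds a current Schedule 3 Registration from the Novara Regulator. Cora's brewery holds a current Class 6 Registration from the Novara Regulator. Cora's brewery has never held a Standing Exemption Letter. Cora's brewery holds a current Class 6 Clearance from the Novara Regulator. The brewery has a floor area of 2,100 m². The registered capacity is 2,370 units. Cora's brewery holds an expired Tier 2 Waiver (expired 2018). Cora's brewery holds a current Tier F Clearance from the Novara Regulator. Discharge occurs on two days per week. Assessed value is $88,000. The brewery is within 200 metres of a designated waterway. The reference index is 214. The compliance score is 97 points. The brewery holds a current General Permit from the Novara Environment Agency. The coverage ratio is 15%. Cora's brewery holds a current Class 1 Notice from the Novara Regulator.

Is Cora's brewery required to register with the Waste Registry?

Yes — Cora's brewery must register with the Waste Registry.

Exception (a)'s conditions are all satisfied: average daily discharge volume is 1040 litres, below the 1240 litres limit; discharge is routed to a licensed treatment works; a current General Permit is held. But applying paragraph (f): (f) operates against (a): a current Schedule 3 Registration is held. Exception (a) does not apply.
Exception (b)'s conditions are all satisfied: the facility's operating hours per week are 80, less than the 90 limit; the registered capacity is 2,370 units, less than the 3,430 units limit. But applying paragraphs (g)–(h): (g) operates against (b): a current Class 6 Clearance is held. (h) does not operate here (there is no Standing Exemption Letter in force), so (g) stands. Exception (b) does not apply.
Exception (c) is satisfied on its face — the wastewater is Schedule-A-only; the facility's floor area is 2,100 m², below the 2,200 m² limit. But applying paragraph (i): (i) operates against (c): discharge temperature exceeds 35 °C. Exception (c) does not apply.
Exception (d) requires that aggregate throughput is below 350 units; but aggregate throughput is 390 units, not below 350 units, so (d) is unavailable.
Exception (e)'s conditions are all satisfied: a current Tier F Clearance is held; discharge occurs on no more than two days per week. Turning to paragraphs (j)–(q): (j) operates against (e): the reference index is 214, meeting the 211 threshold. (k) operates (the compliance score is 97 points, under the 100 points limit), but is set aside by (l): (l) operates — a current Class 6 Registration is held. (m) applies (the brewery is within 200 m of a designated waterway), but yields to (n): (n) operates against (m): a current Class 1 Notice is held. (o), which would lift (n), is not engaged — the Tier F Registration is not current. Exception (e) does not apply.
No exception applies. The general rule governs.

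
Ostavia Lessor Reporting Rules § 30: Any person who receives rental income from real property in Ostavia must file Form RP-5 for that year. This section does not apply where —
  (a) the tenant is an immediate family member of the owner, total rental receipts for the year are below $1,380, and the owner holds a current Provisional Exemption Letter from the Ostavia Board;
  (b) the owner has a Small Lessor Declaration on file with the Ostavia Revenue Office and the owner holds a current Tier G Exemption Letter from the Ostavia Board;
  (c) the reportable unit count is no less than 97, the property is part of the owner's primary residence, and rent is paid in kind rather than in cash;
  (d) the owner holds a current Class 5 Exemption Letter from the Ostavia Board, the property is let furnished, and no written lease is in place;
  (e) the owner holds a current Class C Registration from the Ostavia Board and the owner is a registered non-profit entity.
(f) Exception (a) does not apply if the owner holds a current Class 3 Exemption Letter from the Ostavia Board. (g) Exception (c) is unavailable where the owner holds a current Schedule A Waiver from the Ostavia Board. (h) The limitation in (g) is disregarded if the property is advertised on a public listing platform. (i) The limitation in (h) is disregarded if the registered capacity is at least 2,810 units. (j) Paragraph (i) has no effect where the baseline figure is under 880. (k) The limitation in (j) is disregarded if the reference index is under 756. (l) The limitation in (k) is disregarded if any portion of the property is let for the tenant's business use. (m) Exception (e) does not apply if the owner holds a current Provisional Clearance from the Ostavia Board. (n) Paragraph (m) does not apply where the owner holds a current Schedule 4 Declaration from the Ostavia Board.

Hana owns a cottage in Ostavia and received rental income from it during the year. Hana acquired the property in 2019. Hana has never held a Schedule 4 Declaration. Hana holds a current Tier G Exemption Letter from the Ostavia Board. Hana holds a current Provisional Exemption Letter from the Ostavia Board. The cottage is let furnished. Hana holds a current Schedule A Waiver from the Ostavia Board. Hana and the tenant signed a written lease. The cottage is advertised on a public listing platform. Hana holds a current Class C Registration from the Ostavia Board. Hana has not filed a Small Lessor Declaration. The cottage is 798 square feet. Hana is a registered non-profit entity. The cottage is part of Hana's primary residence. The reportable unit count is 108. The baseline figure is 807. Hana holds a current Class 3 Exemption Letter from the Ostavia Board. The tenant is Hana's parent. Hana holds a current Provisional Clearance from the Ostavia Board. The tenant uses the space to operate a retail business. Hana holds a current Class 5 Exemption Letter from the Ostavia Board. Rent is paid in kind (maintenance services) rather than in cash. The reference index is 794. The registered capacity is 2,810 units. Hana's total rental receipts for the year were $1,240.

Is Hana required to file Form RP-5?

No — exception (c) applies; Hana is not required to file Form RP-5.

Exception (a): the tenant is an immediate family member; total rental receipts for the year are $1,240, below the $1,380 limit; a current Provisional Exemption Letter is held — every condition holds. Turning to paragraph (f): (f) is triggered — a current Class 3 Exemption Letter is held. (a) is therefore removed.
Exception (b) requires that the owner has a Small Lessor Declaration on file with the Ostavia Revenue Office; but no Small Lessor Declaration is on file, so (b) is unavailable.
Exception (c): the reportable unit count is 108, meeting the 97 threshold; the cottage is part of the primary residence; rent is paid in kind — every condition holds. Applying paragraphs (g)–(l): (g) is triggered (a current Schedule A Waiver is held), but is itself disapplied by (h): (h) applies — the property is publicly advertised. (i) is triggered (the registered capacity is 2,810 units, meeting the 2,810 units threshold), but yields to (j): (j) operates against (i): the baseline figure is 807, under the 880 limit. (k) is not engaged (the reference index is 794, not under 756), so (j) stands. So (c) applies.
Exception (d) does not apply: a written lease is in place.
Exception (e)'s conditions are all satisfied: a current Class C Registration is held; Hana is a registered non-profit. But applying paragraphs (m)–(n): (m) operates against (e): a current Provisional Clearance is held. (n), which would lift (m), does not operate here — the Schedule 4 Declaration is not current. So (e) is unavailable.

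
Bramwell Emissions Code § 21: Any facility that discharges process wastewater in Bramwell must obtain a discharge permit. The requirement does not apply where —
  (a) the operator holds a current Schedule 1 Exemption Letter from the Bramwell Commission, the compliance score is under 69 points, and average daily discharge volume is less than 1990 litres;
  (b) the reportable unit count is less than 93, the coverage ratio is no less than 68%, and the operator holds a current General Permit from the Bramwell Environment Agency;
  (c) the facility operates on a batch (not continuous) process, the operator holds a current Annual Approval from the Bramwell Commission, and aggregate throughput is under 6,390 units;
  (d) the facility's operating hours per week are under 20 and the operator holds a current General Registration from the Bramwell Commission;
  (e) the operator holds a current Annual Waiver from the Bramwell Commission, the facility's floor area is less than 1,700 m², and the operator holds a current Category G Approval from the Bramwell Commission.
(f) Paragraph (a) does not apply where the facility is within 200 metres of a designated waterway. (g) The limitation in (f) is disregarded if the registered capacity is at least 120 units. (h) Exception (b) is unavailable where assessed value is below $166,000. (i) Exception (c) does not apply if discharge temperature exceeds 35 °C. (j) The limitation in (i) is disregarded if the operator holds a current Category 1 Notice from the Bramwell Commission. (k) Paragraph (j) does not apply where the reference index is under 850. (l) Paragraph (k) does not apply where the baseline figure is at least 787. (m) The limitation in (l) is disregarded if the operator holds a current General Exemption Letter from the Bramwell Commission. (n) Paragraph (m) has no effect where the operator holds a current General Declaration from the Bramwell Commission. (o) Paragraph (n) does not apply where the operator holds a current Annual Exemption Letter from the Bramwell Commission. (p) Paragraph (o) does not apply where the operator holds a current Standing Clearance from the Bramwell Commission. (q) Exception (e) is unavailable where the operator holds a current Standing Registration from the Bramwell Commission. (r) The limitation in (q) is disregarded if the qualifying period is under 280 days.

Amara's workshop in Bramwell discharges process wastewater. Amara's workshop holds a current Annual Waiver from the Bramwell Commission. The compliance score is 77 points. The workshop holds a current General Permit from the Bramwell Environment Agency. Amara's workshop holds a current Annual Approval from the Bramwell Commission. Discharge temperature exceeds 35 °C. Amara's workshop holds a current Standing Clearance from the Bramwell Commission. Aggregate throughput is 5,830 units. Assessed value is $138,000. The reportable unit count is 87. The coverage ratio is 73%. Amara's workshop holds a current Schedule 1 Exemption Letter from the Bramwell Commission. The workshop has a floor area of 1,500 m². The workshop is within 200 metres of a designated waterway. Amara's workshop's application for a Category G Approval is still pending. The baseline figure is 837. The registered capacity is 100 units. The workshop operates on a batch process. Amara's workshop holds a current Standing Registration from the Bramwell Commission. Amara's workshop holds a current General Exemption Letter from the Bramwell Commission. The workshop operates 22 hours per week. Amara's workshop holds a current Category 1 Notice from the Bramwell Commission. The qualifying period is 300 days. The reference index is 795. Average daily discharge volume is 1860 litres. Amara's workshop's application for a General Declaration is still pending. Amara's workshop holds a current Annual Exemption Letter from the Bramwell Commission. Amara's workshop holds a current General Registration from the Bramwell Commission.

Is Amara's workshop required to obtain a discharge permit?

Exception (a) does not apply: the compliance score is 77 points, not under 69 points.
Exception (b) is satisfied on its face — the reportable unit count is 87, less than the 93 limit; the coverage ratio is 73%, meeting the 68% threshold; a current General Permit is held. Turning to paragraph (h): (h) operates against (b): assessed value is $138,000, below the $166,000 limit. Exception (b) does not apply.
Exception (c) is satisfied on its face — the facility operates on a batch process; a current Annual Approval is held; aggregate throughput is 5,830 units, under the 6,390 units limit. However, paragraphs (i)–(p) must be considered: (i) applies — discharge temperature exceeds 35 °C. (j) applies (a current Category 1 Notice is held), but is displaced by (k): (k) applies — the reference index is 795, under the 850 limit. (l) would limit (k) — the baseline figure is 837, meeting the 787 threshold — but (m) sets (l) aside: (m) operates — a current General Exemption Letter is held. (n) does not operate here (the General Declaration is not current), so (m) stands. (c) is therefore removed.
Exception (d) requires that the facility's operating hours per week are under 20; but the facility's operating hours per week are 22, not under 20, so (d) is unavailable.
Exception (e) fails — the Category G Approval is not current.
No exception displaces § 21.

Yes — Amara's workshop must obtain a discharge permit.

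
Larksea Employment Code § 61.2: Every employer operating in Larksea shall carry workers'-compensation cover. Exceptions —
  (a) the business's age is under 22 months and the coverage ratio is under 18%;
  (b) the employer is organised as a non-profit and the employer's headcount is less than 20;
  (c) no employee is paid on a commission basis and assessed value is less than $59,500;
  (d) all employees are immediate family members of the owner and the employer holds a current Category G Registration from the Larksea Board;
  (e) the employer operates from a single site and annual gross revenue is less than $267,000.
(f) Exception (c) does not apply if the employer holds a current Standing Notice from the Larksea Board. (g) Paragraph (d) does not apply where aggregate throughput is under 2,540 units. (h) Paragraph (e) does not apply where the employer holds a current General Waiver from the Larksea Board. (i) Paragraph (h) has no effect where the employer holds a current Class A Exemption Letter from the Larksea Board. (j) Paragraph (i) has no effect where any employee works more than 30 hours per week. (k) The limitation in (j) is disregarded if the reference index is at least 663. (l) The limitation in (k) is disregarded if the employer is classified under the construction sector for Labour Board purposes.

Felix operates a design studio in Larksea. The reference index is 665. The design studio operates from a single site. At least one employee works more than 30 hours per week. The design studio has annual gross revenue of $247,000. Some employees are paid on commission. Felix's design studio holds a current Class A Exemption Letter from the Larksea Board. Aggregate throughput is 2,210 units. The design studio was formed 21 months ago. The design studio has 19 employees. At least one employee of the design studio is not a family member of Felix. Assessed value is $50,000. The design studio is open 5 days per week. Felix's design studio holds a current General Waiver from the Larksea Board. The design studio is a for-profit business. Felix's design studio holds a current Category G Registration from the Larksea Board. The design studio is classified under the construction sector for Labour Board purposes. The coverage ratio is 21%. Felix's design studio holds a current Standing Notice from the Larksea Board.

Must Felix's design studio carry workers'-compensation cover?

Yes — Felix's design studio must carry workers'-compensation cover.

Exception (a) fails — the coverage ratio is 21%, not under 18%.
Exception (b) fails — the employer is for-profit.
Exception (c) fails — some employees are paid on commission.
Exception (d) requires that all employees are immediate family members of the owner; but at least one employee is not a family member, so (d) is unavailable.
All of (e)'s requirements are met (the employer operates from a single site; annual gross revenue is $247,000, less than the $267,000 limit). But: (h) is triggered — a current General Waiver is held. (i) is triggered (a current Class A Exemption Letter is held), but is displaced by (j): (j) is triggered — at least one employee exceeds 30 hours/week. (k) is triggered (the reference index is 665, meeting the 663 threshold), but is displaced by (l): (l) operates against (k): the design studio is classified under the construction sector. Exception (e) does not apply.
No exception is made out. Felix's design studio falls within the general rule.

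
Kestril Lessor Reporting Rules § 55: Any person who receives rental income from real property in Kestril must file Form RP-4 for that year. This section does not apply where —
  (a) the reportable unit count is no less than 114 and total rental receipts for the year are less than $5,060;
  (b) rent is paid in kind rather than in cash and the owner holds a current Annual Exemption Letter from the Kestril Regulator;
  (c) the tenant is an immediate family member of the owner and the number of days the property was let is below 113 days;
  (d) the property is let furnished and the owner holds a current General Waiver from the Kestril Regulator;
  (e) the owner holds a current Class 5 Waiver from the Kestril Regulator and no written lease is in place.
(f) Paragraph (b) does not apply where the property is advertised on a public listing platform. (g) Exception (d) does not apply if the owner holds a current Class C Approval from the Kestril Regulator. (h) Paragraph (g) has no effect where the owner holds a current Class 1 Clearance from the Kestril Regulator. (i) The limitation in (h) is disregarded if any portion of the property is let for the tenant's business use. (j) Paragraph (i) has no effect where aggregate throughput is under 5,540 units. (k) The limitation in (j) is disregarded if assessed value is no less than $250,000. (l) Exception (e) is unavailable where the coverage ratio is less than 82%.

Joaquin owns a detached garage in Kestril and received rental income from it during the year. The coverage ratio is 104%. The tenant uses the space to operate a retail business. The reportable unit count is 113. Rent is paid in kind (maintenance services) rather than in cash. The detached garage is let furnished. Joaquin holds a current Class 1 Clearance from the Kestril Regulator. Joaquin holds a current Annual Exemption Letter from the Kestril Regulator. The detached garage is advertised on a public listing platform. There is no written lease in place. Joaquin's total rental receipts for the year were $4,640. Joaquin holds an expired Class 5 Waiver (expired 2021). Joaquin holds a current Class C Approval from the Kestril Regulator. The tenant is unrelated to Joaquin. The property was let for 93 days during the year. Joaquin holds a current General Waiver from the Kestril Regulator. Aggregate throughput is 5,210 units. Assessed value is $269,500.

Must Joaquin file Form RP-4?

Exception (a) does not apply: the reportable unit count is 113, short of 114.
Exception (b): rent is paid in kind; a current Annual Exemption Letter is held — every condition holds. Turning to paragraph (f): (f) is triggered — the property is publicly advertised. Exception (b) does not apply.
Exception (c) does not apply: the tenant is unrelated to the owner.
Exception (d) is satisfied on its face — the property is let furnished; a current General Waiver is held. But applying paragraphs (g)–(k): (g) operates — a current Class C Approval is held. (h) applies (a current Class 1 Clearance is held), but is overridden by (i): (i) applies — the space is let for business use. (j) applies (aggregate throughput is 5,210 units, under the 5,540 units limit), but is set aside by (k): (k) applies — assessed value is $269,500, meeting the $250,000 threshold. So (d) is unavailable.
Exception (e) requires that the owner holds a current Class 5 Waiver from the Kestril Regulator; but no current Class 5 Waiver is held, so (e) is unavailable.
None of the exceptions is available; § 55 applies in full.

Yes — Joaquin must file Form RP-4.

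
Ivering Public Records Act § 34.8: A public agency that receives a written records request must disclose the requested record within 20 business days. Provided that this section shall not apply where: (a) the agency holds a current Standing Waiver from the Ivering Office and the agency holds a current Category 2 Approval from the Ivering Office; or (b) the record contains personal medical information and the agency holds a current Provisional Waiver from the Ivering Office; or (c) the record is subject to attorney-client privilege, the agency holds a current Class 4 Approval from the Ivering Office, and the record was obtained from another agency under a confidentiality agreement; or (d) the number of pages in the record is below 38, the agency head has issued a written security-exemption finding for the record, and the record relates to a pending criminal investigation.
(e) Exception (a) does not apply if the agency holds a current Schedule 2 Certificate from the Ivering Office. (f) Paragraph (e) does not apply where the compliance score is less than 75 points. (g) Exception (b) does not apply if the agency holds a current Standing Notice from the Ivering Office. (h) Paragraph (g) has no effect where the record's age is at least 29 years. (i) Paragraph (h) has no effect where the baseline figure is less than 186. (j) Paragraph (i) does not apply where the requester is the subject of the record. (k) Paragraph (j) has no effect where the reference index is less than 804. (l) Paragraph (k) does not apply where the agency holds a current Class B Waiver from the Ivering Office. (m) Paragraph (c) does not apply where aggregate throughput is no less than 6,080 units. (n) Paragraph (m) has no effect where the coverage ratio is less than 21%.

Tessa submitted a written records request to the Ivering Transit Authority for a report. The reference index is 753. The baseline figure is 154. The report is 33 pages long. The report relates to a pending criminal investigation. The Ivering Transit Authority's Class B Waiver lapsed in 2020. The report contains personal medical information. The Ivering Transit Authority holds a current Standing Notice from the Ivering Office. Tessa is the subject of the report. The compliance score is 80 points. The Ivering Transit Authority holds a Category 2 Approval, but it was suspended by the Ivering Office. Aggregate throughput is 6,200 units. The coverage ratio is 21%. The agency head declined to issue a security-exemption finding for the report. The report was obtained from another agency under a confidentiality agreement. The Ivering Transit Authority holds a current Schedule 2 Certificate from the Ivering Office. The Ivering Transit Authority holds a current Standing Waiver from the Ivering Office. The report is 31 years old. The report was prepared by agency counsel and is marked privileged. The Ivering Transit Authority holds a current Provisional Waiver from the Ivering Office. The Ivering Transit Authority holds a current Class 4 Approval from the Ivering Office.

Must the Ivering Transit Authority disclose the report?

Exception (a) requires that the agency holds a current Category 2 Approval from the Ivering Office; but there is no Category 2 Approval in force, so (a) is unavailable.
Exception (b): the report contains personal medical information; a current Provisional Waiver is held — every condition holds. However, paragraphs (g)–(l) must be considered: (g) operates — a current Standing Notice is held. (h) would limit (g) — the record's age is 31 years, meeting the 29 years threshold — but (i) sets (h) aside: (i) operates against (h): the baseline figure is 154, less than the 186 limit. (j) would limit (i) — Tessa is the subject of the report — but (k) sets (j) aside: (k) operates against (j): the reference index is 753, less than the 804 limit. (l) is inapplicable (the Class B Waiver is not current), so (k) stands. (b) is therefore removed.
All of (c)'s requirements are met (the report is privileged; a current Class 4 Approval is held; the report was obtained under a confidentiality agreement). However, paragraphs (m)–(n) must be considered: (m) operates against (c): aggregate throughput is 6,200 units, meeting the 6,080 units threshold. (n), which would lift (m), does not operate here — the coverage ratio is 21%, not less than 21%. Exception (c) does not apply.
Exception (d) does not apply: the agency head declined to issue a security-exemption finding.
Every exception is unavailable, so the rule governs.

Yes — the Ivering Transit Authority must disclose the report.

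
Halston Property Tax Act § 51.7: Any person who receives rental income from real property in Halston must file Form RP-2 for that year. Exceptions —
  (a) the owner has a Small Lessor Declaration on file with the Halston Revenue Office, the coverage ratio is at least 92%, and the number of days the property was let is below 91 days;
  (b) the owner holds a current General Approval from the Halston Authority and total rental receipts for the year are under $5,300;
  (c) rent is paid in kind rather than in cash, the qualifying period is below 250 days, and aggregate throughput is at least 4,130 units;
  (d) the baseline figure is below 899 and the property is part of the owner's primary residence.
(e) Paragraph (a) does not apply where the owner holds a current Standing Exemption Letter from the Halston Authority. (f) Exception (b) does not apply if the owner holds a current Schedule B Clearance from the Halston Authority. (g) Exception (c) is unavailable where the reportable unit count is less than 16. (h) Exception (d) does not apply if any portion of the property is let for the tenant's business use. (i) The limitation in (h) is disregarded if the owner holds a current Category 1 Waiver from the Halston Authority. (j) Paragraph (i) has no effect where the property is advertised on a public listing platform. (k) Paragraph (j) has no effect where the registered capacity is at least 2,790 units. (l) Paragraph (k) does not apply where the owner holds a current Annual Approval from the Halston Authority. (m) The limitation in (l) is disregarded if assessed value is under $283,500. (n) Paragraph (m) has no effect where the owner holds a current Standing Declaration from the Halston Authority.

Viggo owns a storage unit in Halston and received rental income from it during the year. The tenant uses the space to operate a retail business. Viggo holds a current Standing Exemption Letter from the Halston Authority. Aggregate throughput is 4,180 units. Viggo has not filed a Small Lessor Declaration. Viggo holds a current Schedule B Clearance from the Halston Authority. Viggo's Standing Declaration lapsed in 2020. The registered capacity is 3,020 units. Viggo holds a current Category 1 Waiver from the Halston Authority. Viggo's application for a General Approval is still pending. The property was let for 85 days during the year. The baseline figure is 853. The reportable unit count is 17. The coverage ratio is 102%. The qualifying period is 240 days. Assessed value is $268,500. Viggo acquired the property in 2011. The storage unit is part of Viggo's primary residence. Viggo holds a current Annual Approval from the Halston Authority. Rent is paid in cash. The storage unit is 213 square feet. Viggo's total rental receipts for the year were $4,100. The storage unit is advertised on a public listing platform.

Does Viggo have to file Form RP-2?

No — exception (d) applies; Viggo is not required to file Form RP-2.

Exception (a) requires that the owner has a Small Lessor Declaration on file with the Halston Revenue Office; but no Small Lessor Declaration is on file, so (a) is unavailable.
Exception (b) requires that the owner holds a current General Approval from the Halston Authority; but there is no General Approval in force, so (b) is unavailable.
Exception (c) fails — rent is paid in cash.
All of (d)'s requirements are met (the baseline figure is 853, below the 899 limit; the storage unit is part of the primary residence). Applying paragraphs (h)–(n): (h) operates (the space is let for business use), but is overridden by (i): (i) operates against (h): a current Category 1 Waiver is held. (j) would limit (i) — the property is publicly advertised — but (k) sets (j) aside: (k) operates against (j): the registered capacity is 3,020 units, meeting the 2,790 units threshold. (l) is triggered (a current Annual Approval is held), but is set aside by (m): (m) operates against (l): assessed value is $268,500, under the $283,500 limit. (n) does not operate here (the Standing Declaration is not current), so (m) stands. (d) remains available.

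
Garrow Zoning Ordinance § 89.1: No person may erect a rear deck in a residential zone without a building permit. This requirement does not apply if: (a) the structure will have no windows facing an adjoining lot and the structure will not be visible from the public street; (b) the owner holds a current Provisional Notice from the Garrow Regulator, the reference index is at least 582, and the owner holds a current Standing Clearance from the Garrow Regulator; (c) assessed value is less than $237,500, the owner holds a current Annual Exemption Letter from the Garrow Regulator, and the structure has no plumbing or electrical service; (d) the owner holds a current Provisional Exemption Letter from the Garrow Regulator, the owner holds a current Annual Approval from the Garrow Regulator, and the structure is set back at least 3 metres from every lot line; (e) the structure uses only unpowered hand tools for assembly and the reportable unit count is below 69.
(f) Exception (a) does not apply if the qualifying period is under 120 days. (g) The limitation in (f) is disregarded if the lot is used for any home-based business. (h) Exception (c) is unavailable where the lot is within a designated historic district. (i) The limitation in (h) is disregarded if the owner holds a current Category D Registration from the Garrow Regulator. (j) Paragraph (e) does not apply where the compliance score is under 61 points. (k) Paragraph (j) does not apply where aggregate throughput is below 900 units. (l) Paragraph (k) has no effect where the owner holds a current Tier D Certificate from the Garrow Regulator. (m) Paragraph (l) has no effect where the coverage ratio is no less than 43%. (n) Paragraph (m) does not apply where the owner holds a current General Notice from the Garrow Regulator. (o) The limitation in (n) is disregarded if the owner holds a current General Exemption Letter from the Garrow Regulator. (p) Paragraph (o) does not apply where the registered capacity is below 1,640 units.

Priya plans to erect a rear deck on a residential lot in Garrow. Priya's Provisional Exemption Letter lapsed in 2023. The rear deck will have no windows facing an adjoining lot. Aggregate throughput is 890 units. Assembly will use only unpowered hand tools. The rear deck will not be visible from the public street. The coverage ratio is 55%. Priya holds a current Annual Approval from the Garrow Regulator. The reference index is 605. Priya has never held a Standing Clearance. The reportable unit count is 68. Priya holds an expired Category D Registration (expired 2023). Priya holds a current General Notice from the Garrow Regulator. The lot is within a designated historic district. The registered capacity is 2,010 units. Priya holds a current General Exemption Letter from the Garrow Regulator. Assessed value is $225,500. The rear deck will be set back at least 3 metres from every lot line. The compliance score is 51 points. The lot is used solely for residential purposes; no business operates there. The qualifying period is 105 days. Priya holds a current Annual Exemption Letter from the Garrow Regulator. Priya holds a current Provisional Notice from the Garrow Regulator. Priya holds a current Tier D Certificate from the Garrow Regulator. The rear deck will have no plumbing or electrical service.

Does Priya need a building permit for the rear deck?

Exception (a) is satisfied on its face — no windows face an adjoining lot; the structure will not be visible from the street. But: (f) operates against (a): the qualifying period is 105 days, under the 120 days limit. (g), which would lift (f), is not engaged — the lot is solely residential. (a) is therefore removed.
Exception (b) fails — there is no Standing Clearance in force.
Exception (c): assessed value is $225,500, less than the $237,500 limit; a current Annual Exemption Letter is held; there is no plumbing or electrical service — every condition holds. But: (h) operates — the lot is in a historic district. (i) is not engaged (no current Category D Registration is held), so (h) stands. So (c) is unavailable.
Exception (d) requires that the owner holds a current Provisional Exemption Letter from the Garrow Regulator; but the Provisional Exemption Letter is not current, so (d) is unavailable.
Exception (e)'s conditions are all satisfied: assembly uses only hand tools; the reportable unit count is 68, below the 69 limit. Under paragraphs (j)–(p): (j) would limit (e) — the compliance score is 51 points, under the 61 points limit — but (k) sets (j) aside: (k) operates against (j): aggregate throughput is 890 units, below the 900 units limit. (l) would limit (k) — a current Tier D Certificate is held — but (m) sets (l) aside: (m) is engaged — the coverage ratio is 55%, meeting the 43% threshold. (n) would limit (m) — a current General Notice is held — but (o) sets (n) aside: (o) operates against (n): a current General Exemption Letter is held. (p), which would lift (o), is not triggered — the registered capacity is 2,010 units, not below 1,640 units. So (e) applies.

No — exception (e) applies; Priya does not need a building permit.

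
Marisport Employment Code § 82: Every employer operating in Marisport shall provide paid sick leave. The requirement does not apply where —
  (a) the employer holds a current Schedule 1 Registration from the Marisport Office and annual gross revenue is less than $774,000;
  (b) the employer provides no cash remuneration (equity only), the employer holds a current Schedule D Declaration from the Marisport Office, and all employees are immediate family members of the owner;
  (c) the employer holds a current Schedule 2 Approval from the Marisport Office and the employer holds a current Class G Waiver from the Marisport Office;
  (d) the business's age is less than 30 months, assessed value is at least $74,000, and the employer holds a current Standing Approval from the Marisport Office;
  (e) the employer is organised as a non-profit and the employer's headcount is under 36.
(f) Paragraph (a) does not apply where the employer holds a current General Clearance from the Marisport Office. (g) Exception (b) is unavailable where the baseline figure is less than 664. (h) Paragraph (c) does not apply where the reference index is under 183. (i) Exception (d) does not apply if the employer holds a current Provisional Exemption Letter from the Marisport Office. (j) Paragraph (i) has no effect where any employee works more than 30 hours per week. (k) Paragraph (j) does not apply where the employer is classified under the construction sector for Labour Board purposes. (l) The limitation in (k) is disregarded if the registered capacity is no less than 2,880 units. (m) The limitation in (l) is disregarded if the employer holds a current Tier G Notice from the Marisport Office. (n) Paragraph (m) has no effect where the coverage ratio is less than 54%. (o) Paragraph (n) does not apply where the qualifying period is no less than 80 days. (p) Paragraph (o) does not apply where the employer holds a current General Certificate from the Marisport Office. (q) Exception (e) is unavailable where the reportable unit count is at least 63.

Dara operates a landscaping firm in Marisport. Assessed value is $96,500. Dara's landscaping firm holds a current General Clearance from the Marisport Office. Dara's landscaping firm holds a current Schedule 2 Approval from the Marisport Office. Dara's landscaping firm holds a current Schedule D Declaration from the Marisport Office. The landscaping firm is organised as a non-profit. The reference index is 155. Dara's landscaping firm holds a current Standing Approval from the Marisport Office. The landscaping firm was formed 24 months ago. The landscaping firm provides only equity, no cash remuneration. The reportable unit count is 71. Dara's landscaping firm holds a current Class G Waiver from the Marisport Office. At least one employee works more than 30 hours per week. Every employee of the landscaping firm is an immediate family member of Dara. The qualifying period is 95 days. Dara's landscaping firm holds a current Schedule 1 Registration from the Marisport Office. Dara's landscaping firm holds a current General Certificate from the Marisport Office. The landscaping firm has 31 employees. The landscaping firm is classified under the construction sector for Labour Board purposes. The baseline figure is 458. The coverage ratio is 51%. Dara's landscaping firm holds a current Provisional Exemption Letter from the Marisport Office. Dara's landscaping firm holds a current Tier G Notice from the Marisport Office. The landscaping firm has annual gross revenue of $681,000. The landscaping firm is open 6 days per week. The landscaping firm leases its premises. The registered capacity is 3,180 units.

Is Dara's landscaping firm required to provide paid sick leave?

Exception (a)'s conditions are all satisfied: a current Schedule 1 Registration is held; annual gross revenue is $681,000, less than the $774,000 limit. Turning to paragraph (f): (f) is engaged — a current General Clearance is held. So (a) is unavailable.
All of (b)'s requirements are met (remuneration is equity-only; a current Schedule D Declaration is held; every employee is an immediate family member). However, paragraph (g) must be considered: (g) operates against (b): the baseline figure is 458, less than the 664 limit. Exception (b) does not apply.
Exception (c)'s conditions are all satisfied: a current Schedule 2 Approval is held; a current Class G Waiver is held. But: (h) operates — the reference index is 155, under the 183 limit. So (c) is unavailable.
Exception (d)'s conditions are all satisfied: the business's age is 24 months, less than the 30 months limit; assessed value is $96,500, meeting the $74,000 threshold; a current Standing Approval is held. As to paragraphs (i)–(p): (i) is triggered (a current Provisional Exemption Letter is held), but is displaced by (j): (j) operates against (i): at least one employee exceeds 30 hours/week. (k) would limit (j) — the landscaping firm is classified under the construction sector — but (l) sets (k) aside: (l) is engaged — the registered capacity is 3,180 units, meeting the 2,880 units threshold. (m) would limit (l) — a current Tier G Notice is held — but (n) sets (m) aside: (n) operates against (m): the coverage ratio is 51%, less than the 54% limit. (o) would limit (n) — the qualifying period is 95 days, meeting the 80 days threshold — but (p) sets (o) aside: (p) operates against (o): a current General Certificate is held. (d) remains available.
All of (e)'s requirements are met (the employer is a non-profit; the employer's headcount is 31, under the 36 limit). However, paragraph (q) must be considered: (q) operates against (e): the reportable unit count is 71, meeting the 63 threshold. (e) is therefore removed.

No — exception (d) applies; Dara's landscaping firm is not required to provide paid sick leave.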